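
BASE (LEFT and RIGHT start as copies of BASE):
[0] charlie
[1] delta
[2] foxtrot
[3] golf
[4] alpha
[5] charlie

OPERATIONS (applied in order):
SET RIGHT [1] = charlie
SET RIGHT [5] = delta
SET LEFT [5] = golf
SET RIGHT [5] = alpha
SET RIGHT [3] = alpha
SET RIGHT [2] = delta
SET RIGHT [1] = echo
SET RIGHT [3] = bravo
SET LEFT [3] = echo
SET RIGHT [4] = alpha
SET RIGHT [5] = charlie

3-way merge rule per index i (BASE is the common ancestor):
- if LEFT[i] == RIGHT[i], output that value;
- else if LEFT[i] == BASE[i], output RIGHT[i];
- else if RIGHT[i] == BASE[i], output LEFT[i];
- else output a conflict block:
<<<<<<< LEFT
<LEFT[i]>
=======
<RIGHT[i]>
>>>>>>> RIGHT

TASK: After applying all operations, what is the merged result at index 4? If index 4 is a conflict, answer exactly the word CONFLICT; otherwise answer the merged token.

Answer: alpha

Derivation:
Final LEFT:  [charlie, delta, foxtrot, echo, alpha, golf]
Final RIGHT: [charlie, echo, delta, bravo, alpha, charlie]
i=0: L=charlie R=charlie -> agree -> charlie
i=1: L=delta=BASE, R=echo -> take RIGHT -> echo
i=2: L=foxtrot=BASE, R=delta -> take RIGHT -> delta
i=3: BASE=golf L=echo R=bravo all differ -> CONFLICT
i=4: L=alpha R=alpha -> agree -> alpha
i=5: L=golf, R=charlie=BASE -> take LEFT -> golf
Index 4 -> alpha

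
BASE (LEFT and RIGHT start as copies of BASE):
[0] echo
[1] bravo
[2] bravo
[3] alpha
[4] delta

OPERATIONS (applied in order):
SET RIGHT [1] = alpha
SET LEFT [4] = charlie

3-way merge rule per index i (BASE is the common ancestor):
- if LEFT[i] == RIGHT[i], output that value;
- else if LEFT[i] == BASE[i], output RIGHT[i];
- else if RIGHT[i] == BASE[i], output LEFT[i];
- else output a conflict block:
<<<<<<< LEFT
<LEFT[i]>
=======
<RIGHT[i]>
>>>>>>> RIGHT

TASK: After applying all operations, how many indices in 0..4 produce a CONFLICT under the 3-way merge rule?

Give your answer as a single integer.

Answer: 0

Derivation:
Final LEFT:  [echo, bravo, bravo, alpha, charlie]
Final RIGHT: [echo, alpha, bravo, alpha, delta]
i=0: L=echo R=echo -> agree -> echo
i=1: L=bravo=BASE, R=alpha -> take RIGHT -> alpha
i=2: L=bravo R=bravo -> agree -> bravo
i=3: L=alpha R=alpha -> agree -> alpha
i=4: L=charlie, R=delta=BASE -> take LEFT -> charlie
Conflict count: 0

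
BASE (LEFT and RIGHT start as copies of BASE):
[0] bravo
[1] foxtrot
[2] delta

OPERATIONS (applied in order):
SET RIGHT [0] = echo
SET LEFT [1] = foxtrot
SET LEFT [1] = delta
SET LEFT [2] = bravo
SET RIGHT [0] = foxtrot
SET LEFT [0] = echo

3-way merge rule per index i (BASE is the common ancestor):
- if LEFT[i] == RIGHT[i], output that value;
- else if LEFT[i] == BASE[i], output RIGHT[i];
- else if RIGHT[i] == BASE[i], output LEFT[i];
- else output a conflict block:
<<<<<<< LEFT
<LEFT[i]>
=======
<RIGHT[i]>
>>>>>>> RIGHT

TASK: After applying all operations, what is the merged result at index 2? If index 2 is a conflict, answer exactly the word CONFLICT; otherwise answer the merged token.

Final LEFT:  [echo, delta, bravo]
Final RIGHT: [foxtrot, foxtrot, delta]
i=0: BASE=bravo L=echo R=foxtrot all differ -> CONFLICT
i=1: L=delta, R=foxtrot=BASE -> take LEFT -> delta
i=2: L=bravo, R=delta=BASE -> take LEFT -> bravo
Index 2 -> bravo

Answer: bravo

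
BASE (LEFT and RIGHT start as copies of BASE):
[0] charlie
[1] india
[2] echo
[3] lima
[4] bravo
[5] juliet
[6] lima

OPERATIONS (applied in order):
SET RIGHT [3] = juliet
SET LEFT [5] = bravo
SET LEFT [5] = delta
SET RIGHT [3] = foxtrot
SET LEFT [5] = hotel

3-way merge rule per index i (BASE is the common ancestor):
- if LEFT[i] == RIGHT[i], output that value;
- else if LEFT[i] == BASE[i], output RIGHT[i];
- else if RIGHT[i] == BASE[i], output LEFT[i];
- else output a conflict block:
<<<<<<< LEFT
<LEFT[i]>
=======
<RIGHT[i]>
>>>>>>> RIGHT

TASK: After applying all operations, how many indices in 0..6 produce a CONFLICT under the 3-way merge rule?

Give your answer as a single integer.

Answer: 0

Derivation:
Final LEFT:  [charlie, india, echo, lima, bravo, hotel, lima]
Final RIGHT: [charlie, india, echo, foxtrot, bravo, juliet, lima]
i=0: L=charlie R=charlie -> agree -> charlie
i=1: L=india R=india -> agree -> india
i=2: L=echo R=echo -> agree -> echo
i=3: L=lima=BASE, R=foxtrot -> take RIGHT -> foxtrot
i=4: L=bravo R=bravo -> agree -> bravo
i=5: L=hotel, R=juliet=BASE -> take LEFT -> hotel
i=6: L=lima R=lima -> agree -> lima
Conflict count: 0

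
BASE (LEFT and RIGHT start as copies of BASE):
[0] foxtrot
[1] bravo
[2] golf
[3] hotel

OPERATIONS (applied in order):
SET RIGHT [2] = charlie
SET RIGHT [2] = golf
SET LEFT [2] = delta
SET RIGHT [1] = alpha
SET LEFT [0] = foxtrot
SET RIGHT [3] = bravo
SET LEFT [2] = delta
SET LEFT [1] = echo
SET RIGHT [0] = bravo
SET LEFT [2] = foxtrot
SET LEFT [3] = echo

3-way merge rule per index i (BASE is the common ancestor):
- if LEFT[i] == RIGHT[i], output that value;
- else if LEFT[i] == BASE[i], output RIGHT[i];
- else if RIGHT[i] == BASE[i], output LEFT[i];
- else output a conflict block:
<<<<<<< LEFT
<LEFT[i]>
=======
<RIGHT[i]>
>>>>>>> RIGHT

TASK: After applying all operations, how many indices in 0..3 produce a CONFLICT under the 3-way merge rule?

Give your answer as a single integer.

Answer: 2

Derivation:
Final LEFT:  [foxtrot, echo, foxtrot, echo]
Final RIGHT: [bravo, alpha, golf, bravo]
i=0: L=foxtrot=BASE, R=bravo -> take RIGHT -> bravo
i=1: BASE=bravo L=echo R=alpha all differ -> CONFLICT
i=2: L=foxtrot, R=golf=BASE -> take LEFT -> foxtrot
i=3: BASE=hotel L=echo R=bravo all differ -> CONFLICT
Conflict count: 2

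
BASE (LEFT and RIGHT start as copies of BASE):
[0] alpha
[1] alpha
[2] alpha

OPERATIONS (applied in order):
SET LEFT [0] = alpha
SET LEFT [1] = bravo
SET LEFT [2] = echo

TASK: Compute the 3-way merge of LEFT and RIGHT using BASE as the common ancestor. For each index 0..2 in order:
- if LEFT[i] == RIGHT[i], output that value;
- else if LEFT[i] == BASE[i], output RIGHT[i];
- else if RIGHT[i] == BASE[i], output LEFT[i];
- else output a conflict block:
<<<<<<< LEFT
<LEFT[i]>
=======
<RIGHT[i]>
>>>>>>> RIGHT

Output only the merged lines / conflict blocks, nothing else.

Answer: alpha
bravo
echo

Derivation:
Final LEFT:  [alpha, bravo, echo]
Final RIGHT: [alpha, alpha, alpha]
i=0: L=alpha R=alpha -> agree -> alpha
i=1: L=bravo, R=alpha=BASE -> take LEFT -> bravo
i=2: L=echo, R=alpha=BASE -> take LEFT -> echo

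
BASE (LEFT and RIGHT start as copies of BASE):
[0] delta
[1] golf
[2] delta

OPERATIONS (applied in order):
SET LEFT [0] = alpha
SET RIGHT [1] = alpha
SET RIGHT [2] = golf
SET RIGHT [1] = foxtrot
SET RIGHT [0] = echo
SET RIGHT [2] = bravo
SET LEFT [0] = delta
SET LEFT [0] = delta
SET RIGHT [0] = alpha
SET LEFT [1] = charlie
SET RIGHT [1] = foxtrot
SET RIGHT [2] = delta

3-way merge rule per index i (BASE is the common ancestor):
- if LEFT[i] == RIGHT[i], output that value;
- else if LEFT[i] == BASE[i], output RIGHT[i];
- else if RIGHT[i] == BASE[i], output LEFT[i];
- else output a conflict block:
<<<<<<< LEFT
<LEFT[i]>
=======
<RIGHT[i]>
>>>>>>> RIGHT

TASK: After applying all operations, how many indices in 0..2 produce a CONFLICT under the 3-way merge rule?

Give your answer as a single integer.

Final LEFT:  [delta, charlie, delta]
Final RIGHT: [alpha, foxtrot, delta]
i=0: L=delta=BASE, R=alpha -> take RIGHT -> alpha
i=1: BASE=golf L=charlie R=foxtrot all differ -> CONFLICT
i=2: L=delta R=delta -> agree -> delta
Conflict count: 1

Answer: 1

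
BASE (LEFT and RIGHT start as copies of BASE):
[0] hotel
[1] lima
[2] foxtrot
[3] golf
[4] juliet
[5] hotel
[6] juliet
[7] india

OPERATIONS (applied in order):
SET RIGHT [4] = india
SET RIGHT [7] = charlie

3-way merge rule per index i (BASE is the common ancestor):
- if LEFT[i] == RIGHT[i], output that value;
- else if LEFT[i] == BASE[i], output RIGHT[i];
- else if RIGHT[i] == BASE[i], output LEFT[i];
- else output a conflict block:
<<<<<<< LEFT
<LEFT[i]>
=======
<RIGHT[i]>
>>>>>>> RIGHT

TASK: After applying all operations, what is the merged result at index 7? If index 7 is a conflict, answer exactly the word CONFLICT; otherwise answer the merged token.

Final LEFT:  [hotel, lima, foxtrot, golf, juliet, hotel, juliet, india]
Final RIGHT: [hotel, lima, foxtrot, golf, india, hotel, juliet, charlie]
i=0: L=hotel R=hotel -> agree -> hotel
i=1: L=lima R=lima -> agree -> lima
i=2: L=foxtrot R=foxtrot -> agree -> foxtrot
i=3: L=golf R=golf -> agree -> golf
i=4: L=juliet=BASE, R=india -> take RIGHT -> india
i=5: L=hotel R=hotel -> agree -> hotel
i=6: L=juliet R=juliet -> agree -> juliet
i=7: L=india=BASE, R=charlie -> take RIGHT -> charlie
Index 7 -> charlie

Answer: charlie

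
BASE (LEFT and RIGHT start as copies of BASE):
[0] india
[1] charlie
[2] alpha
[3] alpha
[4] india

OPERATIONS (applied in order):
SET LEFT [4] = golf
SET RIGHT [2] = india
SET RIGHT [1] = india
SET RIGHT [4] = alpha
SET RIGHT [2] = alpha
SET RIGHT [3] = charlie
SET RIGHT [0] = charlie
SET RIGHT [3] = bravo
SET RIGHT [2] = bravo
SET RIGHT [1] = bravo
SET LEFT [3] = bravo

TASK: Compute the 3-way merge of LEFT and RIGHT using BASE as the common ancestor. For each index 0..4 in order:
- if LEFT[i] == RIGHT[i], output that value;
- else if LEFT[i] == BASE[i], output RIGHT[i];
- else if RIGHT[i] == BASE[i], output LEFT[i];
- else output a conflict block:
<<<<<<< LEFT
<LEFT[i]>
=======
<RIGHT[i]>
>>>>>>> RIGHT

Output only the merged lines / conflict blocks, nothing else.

Answer: charlie
bravo
bravo
bravo
<<<<<<< LEFT
golf
=======
alpha
>>>>>>> RIGHT

Derivation:
Final LEFT:  [india, charlie, alpha, bravo, golf]
Final RIGHT: [charlie, bravo, bravo, bravo, alpha]
i=0: L=india=BASE, R=charlie -> take RIGHT -> charlie
i=1: L=charlie=BASE, R=bravo -> take RIGHT -> bravo
i=2: L=alpha=BASE, R=bravo -> take RIGHT -> bravo
i=3: L=bravo R=bravo -> agree -> bravo
i=4: BASE=india L=golf R=alpha all differ -> CONFLICT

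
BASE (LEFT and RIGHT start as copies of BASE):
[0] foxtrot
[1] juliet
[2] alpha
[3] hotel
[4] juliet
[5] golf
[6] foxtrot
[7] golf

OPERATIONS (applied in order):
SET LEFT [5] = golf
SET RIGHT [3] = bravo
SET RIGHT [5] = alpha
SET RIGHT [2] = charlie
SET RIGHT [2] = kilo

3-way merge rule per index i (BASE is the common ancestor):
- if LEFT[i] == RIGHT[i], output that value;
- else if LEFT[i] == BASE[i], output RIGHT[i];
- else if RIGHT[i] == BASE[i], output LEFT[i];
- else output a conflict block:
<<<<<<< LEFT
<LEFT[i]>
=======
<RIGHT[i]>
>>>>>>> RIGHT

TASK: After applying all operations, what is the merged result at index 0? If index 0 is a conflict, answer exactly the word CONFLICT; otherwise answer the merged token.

Final LEFT:  [foxtrot, juliet, alpha, hotel, juliet, golf, foxtrot, golf]
Final RIGHT: [foxtrot, juliet, kilo, bravo, juliet, alpha, foxtrot, golf]
i=0: L=foxtrot R=foxtrot -> agree -> foxtrot
i=1: L=juliet R=juliet -> agree -> juliet
i=2: L=alpha=BASE, R=kilo -> take RIGHT -> kilo
i=3: L=hotel=BASE, R=bravo -> take RIGHT -> bravo
i=4: L=juliet R=juliet -> agree -> juliet
i=5: L=golf=BASE, R=alpha -> take RIGHT -> alpha
i=6: L=foxtrot R=foxtrot -> agree -> foxtrot
i=7: L=golf R=golf -> agree -> golf
Index 0 -> foxtrot

Answer: foxtrot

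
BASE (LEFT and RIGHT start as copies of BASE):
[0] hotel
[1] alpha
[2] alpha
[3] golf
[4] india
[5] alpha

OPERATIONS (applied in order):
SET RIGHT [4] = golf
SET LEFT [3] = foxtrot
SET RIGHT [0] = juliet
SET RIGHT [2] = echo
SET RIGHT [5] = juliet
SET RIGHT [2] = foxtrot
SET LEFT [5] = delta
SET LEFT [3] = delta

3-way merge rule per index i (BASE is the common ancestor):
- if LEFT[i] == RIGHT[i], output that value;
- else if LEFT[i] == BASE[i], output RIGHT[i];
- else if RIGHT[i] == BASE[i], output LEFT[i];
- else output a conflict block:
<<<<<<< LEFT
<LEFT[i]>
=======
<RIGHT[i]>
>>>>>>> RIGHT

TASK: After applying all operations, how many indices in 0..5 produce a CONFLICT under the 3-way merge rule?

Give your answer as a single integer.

Answer: 1

Derivation:
Final LEFT:  [hotel, alpha, alpha, delta, india, delta]
Final RIGHT: [juliet, alpha, foxtrot, golf, golf, juliet]
i=0: L=hotel=BASE, R=juliet -> take RIGHT -> juliet
i=1: L=alpha R=alpha -> agree -> alpha
i=2: L=alpha=BASE, R=foxtrot -> take RIGHT -> foxtrot
i=3: L=delta, R=golf=BASE -> take LEFT -> delta
i=4: L=india=BASE, R=golf -> take RIGHT -> golf
i=5: BASE=alpha L=delta R=juliet all differ -> CONFLICT
Conflict count: 1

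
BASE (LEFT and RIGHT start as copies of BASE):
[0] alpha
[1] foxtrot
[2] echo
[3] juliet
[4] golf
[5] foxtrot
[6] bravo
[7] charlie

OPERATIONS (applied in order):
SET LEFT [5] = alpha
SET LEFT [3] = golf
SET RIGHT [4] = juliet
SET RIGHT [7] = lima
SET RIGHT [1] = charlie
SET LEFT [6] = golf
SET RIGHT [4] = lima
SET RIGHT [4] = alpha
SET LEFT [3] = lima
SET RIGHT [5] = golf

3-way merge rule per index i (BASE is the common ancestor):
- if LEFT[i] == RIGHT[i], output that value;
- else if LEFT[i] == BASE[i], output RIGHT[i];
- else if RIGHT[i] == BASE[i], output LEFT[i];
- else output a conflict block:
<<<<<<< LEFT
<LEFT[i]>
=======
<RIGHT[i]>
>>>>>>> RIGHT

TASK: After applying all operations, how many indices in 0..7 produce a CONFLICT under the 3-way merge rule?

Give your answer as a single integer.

Answer: 1

Derivation:
Final LEFT:  [alpha, foxtrot, echo, lima, golf, alpha, golf, charlie]
Final RIGHT: [alpha, charlie, echo, juliet, alpha, golf, bravo, lima]
i=0: L=alpha R=alpha -> agree -> alpha
i=1: L=foxtrot=BASE, R=charlie -> take RIGHT -> charlie
i=2: L=echo R=echo -> agree -> echo
i=3: L=lima, R=juliet=BASE -> take LEFT -> lima
i=4: L=golf=BASE, R=alpha -> take RIGHT -> alpha
i=5: BASE=foxtrot L=alpha R=golf all differ -> CONFLICT
i=6: L=golf, R=bravo=BASE -> take LEFT -> golf
i=7: L=charlie=BASE, R=lima -> take RIGHT -> lima
Conflict count: 1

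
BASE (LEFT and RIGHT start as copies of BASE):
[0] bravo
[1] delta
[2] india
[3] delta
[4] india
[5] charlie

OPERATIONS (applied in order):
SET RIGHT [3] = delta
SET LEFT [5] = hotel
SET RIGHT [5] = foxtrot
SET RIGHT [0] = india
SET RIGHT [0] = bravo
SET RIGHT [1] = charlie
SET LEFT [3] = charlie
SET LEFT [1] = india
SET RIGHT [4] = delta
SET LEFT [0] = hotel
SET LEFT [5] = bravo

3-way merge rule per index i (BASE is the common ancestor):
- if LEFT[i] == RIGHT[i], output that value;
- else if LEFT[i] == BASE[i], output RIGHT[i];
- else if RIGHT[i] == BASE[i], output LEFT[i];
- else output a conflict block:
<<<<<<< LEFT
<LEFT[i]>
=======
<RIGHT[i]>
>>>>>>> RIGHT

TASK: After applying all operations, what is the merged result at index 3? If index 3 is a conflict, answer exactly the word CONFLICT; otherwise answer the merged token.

Answer: charlie

Derivation:
Final LEFT:  [hotel, india, india, charlie, india, bravo]
Final RIGHT: [bravo, charlie, india, delta, delta, foxtrot]
i=0: L=hotel, R=bravo=BASE -> take LEFT -> hotel
i=1: BASE=delta L=india R=charlie all differ -> CONFLICT
i=2: L=india R=india -> agree -> india
i=3: L=charlie, R=delta=BASE -> take LEFT -> charlie
i=4: L=india=BASE, R=delta -> take RIGHT -> delta
i=5: BASE=charlie L=bravo R=foxtrot all differ -> CONFLICT
Index 3 -> charlie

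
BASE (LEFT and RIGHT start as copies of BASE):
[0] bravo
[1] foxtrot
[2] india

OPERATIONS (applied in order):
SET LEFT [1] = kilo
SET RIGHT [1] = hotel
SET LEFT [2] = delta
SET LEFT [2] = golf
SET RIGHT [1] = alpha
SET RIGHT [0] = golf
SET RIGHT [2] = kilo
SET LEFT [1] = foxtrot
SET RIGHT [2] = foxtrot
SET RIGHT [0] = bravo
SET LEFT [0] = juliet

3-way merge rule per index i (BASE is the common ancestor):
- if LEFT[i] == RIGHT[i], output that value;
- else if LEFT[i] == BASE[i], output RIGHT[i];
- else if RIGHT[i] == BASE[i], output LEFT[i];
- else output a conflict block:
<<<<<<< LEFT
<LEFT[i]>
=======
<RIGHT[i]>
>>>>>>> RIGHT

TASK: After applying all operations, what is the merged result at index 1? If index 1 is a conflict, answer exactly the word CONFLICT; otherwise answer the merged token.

Final LEFT:  [juliet, foxtrot, golf]
Final RIGHT: [bravo, alpha, foxtrot]
i=0: L=juliet, R=bravo=BASE -> take LEFT -> juliet
i=1: L=foxtrot=BASE, R=alpha -> take RIGHT -> alpha
i=2: BASE=india L=golf R=foxtrot all differ -> CONFLICT
Index 1 -> alpha

Answer: alpha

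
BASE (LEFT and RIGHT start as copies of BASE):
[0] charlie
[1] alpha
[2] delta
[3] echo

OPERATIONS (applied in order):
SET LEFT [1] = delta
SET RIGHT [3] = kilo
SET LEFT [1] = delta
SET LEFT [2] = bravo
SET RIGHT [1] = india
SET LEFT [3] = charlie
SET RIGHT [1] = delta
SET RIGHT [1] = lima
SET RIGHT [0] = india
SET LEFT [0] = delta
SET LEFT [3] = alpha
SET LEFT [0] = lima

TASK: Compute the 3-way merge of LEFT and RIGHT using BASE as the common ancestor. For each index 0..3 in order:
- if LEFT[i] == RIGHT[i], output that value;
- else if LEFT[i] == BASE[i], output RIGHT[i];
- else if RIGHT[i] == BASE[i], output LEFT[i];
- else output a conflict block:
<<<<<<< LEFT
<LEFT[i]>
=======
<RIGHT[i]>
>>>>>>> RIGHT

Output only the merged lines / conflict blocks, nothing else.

Final LEFT:  [lima, delta, bravo, alpha]
Final RIGHT: [india, lima, delta, kilo]
i=0: BASE=charlie L=lima R=india all differ -> CONFLICT
i=1: BASE=alpha L=delta R=lima all differ -> CONFLICT
i=2: L=bravo, R=delta=BASE -> take LEFT -> bravo
i=3: BASE=echo L=alpha R=kilo all differ -> CONFLICT

Answer: <<<<<<< LEFT
lima
=======
india
>>>>>>> RIGHT
<<<<<<< LEFT
delta
=======
lima
>>>>>>> RIGHT
bravo
<<<<<<< LEFT
alpha
=======
kilo
>>>>>>> RIGHT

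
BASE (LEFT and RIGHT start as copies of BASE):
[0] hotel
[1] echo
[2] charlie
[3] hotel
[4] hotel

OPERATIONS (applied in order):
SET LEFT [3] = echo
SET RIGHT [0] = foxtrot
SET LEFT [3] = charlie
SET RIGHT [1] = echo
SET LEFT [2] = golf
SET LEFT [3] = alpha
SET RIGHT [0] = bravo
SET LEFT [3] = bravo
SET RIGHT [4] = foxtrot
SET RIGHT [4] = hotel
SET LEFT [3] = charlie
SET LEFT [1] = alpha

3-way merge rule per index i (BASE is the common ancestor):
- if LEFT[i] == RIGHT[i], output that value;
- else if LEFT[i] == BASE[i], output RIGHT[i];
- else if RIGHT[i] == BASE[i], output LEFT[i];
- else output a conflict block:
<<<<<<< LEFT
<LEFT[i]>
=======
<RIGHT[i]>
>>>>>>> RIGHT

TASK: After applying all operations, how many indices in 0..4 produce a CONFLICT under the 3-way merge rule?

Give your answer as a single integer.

Answer: 0

Derivation:
Final LEFT:  [hotel, alpha, golf, charlie, hotel]
Final RIGHT: [bravo, echo, charlie, hotel, hotel]
i=0: L=hotel=BASE, R=bravo -> take RIGHT -> bravo
i=1: L=alpha, R=echo=BASE -> take LEFT -> alpha
i=2: L=golf, R=charlie=BASE -> take LEFT -> golf
i=3: L=charlie, R=hotel=BASE -> take LEFT -> charlie
i=4: L=hotel R=hotel -> agree -> hotel
Conflict count: 0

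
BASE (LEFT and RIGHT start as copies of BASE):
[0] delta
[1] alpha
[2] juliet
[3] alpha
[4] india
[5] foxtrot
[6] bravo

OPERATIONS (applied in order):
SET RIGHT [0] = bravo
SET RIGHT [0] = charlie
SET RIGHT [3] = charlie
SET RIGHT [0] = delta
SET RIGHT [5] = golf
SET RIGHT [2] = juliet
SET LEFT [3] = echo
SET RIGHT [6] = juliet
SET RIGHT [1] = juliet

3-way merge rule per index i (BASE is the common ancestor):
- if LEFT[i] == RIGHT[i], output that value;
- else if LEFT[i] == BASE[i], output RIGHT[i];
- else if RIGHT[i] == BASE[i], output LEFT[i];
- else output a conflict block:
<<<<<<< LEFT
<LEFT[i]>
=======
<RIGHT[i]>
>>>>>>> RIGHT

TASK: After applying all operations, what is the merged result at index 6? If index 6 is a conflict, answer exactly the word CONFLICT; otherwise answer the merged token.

Final LEFT:  [delta, alpha, juliet, echo, india, foxtrot, bravo]
Final RIGHT: [delta, juliet, juliet, charlie, india, golf, juliet]
i=0: L=delta R=delta -> agree -> delta
i=1: L=alpha=BASE, R=juliet -> take RIGHT -> juliet
i=2: L=juliet R=juliet -> agree -> juliet
i=3: BASE=alpha L=echo R=charlie all differ -> CONFLICT
i=4: L=india R=india -> agree -> india
i=5: L=foxtrot=BASE, R=golf -> take RIGHT -> golf
i=6: L=bravo=BASE, R=juliet -> take RIGHT -> juliet
Index 6 -> juliet

Answer: juliet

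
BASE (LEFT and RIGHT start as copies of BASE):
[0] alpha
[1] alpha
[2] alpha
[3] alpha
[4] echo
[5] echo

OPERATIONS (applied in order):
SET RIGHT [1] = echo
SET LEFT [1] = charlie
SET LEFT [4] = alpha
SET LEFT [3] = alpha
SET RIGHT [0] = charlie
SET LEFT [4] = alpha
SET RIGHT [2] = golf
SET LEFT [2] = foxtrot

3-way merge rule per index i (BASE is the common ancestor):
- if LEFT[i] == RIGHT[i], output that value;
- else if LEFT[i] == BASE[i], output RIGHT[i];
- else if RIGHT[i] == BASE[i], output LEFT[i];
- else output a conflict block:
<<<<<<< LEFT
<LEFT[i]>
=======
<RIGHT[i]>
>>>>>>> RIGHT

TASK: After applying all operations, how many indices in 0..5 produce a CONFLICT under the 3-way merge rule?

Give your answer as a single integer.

Final LEFT:  [alpha, charlie, foxtrot, alpha, alpha, echo]
Final RIGHT: [charlie, echo, golf, alpha, echo, echo]
i=0: L=alpha=BASE, R=charlie -> take RIGHT -> charlie
i=1: BASE=alpha L=charlie R=echo all differ -> CONFLICT
i=2: BASE=alpha L=foxtrot R=golf all differ -> CONFLICT
i=3: L=alpha R=alpha -> agree -> alpha
i=4: L=alpha, R=echo=BASE -> take LEFT -> alpha
i=5: L=echo R=echo -> agree -> echo
Conflict count: 2

Answer: 2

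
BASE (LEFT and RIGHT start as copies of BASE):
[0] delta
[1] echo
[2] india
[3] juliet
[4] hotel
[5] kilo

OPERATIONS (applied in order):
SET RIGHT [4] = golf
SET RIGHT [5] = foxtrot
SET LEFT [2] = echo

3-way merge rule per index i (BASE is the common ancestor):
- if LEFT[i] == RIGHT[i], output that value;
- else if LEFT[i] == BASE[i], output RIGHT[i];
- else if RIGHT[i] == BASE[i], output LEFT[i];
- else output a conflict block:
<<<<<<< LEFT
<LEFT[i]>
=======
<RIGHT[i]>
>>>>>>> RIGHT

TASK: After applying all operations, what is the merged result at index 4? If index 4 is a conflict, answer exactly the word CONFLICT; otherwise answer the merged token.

Answer: golf

Derivation:
Final LEFT:  [delta, echo, echo, juliet, hotel, kilo]
Final RIGHT: [delta, echo, india, juliet, golf, foxtrot]
i=0: L=delta R=delta -> agree -> delta
i=1: L=echo R=echo -> agree -> echo
i=2: L=echo, R=india=BASE -> take LEFT -> echo
i=3: L=juliet R=juliet -> agree -> juliet
i=4: L=hotel=BASE, R=golf -> take RIGHT -> golf
i=5: L=kilo=BASE, R=foxtrot -> take RIGHT -> foxtrot
Index 4 -> golf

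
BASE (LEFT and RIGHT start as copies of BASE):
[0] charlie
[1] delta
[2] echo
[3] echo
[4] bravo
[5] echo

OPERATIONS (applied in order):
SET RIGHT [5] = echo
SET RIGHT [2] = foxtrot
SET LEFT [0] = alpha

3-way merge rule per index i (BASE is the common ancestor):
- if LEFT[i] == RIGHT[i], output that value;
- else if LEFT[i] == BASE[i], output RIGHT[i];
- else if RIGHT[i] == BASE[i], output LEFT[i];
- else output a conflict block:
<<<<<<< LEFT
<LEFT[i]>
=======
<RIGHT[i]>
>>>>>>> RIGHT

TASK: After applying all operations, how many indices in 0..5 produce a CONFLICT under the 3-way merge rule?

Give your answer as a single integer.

Final LEFT:  [alpha, delta, echo, echo, bravo, echo]
Final RIGHT: [charlie, delta, foxtrot, echo, bravo, echo]
i=0: L=alpha, R=charlie=BASE -> take LEFT -> alpha
i=1: L=delta R=delta -> agree -> delta
i=2: L=echo=BASE, R=foxtrot -> take RIGHT -> foxtrot
i=3: L=echo R=echo -> agree -> echo
i=4: L=bravo R=bravo -> agree -> bravo
i=5: L=echo R=echo -> agree -> echo
Conflict count: 0

Answer: 0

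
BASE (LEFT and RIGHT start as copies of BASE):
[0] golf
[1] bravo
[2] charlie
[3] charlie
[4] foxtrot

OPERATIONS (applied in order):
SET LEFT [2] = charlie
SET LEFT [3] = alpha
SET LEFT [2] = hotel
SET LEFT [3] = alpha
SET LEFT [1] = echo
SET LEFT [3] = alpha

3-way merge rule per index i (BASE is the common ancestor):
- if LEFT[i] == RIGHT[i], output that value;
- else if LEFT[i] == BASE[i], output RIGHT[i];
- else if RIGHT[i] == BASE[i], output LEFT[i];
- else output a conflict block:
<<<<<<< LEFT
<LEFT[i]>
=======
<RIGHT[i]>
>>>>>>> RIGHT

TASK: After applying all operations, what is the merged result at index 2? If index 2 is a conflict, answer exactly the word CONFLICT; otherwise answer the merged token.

Final LEFT:  [golf, echo, hotel, alpha, foxtrot]
Final RIGHT: [golf, bravo, charlie, charlie, foxtrot]
i=0: L=golf R=golf -> agree -> golf
i=1: L=echo, R=bravo=BASE -> take LEFT -> echo
i=2: L=hotel, R=charlie=BASE -> take LEFT -> hotel
i=3: L=alpha, R=charlie=BASE -> take LEFT -> alpha
i=4: L=foxtrot R=foxtrot -> agree -> foxtrot
Index 2 -> hotel

Answer: hotel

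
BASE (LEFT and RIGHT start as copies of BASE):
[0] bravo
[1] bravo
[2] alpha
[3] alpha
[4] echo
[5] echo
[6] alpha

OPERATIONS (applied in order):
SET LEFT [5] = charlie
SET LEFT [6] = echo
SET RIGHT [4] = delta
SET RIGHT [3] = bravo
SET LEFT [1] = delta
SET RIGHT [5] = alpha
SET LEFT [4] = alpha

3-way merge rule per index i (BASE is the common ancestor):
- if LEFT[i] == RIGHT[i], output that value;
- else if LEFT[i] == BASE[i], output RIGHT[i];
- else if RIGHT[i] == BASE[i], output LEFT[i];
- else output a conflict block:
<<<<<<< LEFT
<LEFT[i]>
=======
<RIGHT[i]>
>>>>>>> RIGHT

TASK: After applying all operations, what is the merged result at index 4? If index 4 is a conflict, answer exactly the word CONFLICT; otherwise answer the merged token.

Final LEFT:  [bravo, delta, alpha, alpha, alpha, charlie, echo]
Final RIGHT: [bravo, bravo, alpha, bravo, delta, alpha, alpha]
i=0: L=bravo R=bravo -> agree -> bravo
i=1: L=delta, R=bravo=BASE -> take LEFT -> delta
i=2: L=alpha R=alpha -> agree -> alpha
i=3: L=alpha=BASE, R=bravo -> take RIGHT -> bravo
i=4: BASE=echo L=alpha R=delta all differ -> CONFLICT
i=5: BASE=echo L=charlie R=alpha all differ -> CONFLICT
i=6: L=echo, R=alpha=BASE -> take LEFT -> echo
Index 4 -> CONFLICT

Answer: CONFLICT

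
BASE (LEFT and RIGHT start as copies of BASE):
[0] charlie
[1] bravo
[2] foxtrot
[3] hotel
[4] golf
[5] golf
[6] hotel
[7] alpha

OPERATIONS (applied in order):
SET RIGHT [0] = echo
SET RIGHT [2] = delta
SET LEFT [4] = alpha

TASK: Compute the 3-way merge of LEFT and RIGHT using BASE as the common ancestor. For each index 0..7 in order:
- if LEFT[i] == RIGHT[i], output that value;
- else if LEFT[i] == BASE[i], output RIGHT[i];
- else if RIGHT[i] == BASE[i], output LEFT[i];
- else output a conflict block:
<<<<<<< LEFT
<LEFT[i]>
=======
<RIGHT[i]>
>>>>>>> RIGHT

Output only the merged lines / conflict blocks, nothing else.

Answer: echo
bravo
delta
hotel
alpha
golf
hotel
alpha

Derivation:
Final LEFT:  [charlie, bravo, foxtrot, hotel, alpha, golf, hotel, alpha]
Final RIGHT: [echo, bravo, delta, hotel, golf, golf, hotel, alpha]
i=0: L=charlie=BASE, R=echo -> take RIGHT -> echo
i=1: L=bravo R=bravo -> agree -> bravo
i=2: L=foxtrot=BASE, R=delta -> take RIGHT -> delta
i=3: L=hotel R=hotel -> agree -> hotel
i=4: L=alpha, R=golf=BASE -> take LEFT -> alpha
i=5: L=golf R=golf -> agree -> golf
i=6: L=hotel R=hotel -> agree -> hotel
i=7: L=alpha R=alpha -> agree -> alpha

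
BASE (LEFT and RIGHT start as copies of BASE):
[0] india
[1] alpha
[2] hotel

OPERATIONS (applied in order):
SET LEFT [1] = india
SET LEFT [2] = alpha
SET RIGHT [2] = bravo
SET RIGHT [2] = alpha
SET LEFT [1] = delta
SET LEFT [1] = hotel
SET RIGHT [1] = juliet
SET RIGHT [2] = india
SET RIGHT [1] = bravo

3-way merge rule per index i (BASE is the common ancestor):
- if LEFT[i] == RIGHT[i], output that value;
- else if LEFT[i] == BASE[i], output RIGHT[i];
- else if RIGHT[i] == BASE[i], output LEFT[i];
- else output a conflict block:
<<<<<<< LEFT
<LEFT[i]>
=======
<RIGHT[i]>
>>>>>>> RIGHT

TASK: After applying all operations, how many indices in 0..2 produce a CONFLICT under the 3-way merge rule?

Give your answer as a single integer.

Final LEFT:  [india, hotel, alpha]
Final RIGHT: [india, bravo, india]
i=0: L=india R=india -> agree -> india
i=1: BASE=alpha L=hotel R=bravo all differ -> CONFLICT
i=2: BASE=hotel L=alpha R=india all differ -> CONFLICT
Conflict count: 2

Answer: 2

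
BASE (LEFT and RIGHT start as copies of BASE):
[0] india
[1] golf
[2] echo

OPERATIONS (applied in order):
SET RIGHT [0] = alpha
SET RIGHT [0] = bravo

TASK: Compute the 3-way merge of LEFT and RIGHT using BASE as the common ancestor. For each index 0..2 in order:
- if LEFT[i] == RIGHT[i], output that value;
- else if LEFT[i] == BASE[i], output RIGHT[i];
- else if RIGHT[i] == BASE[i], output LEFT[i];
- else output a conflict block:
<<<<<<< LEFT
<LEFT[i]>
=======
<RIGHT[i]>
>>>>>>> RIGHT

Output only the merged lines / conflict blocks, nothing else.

Final LEFT:  [india, golf, echo]
Final RIGHT: [bravo, golf, echo]
i=0: L=india=BASE, R=bravo -> take RIGHT -> bravo
i=1: L=golf R=golf -> agree -> golf
i=2: L=echo R=echo -> agree -> echo

Answer: bravo
golf
echo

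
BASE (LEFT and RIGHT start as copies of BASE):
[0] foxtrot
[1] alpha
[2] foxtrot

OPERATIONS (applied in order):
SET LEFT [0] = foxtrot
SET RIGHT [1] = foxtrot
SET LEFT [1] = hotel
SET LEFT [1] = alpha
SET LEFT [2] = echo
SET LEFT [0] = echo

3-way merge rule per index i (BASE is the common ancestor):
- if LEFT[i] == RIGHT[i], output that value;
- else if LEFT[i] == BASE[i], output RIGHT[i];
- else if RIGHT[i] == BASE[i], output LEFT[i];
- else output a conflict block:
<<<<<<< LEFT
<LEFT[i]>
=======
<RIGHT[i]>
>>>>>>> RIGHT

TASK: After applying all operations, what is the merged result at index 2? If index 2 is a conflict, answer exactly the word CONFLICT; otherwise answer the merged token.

Answer: echo

Derivation:
Final LEFT:  [echo, alpha, echo]
Final RIGHT: [foxtrot, foxtrot, foxtrot]
i=0: L=echo, R=foxtrot=BASE -> take LEFT -> echo
i=1: L=alpha=BASE, R=foxtrot -> take RIGHT -> foxtrot
i=2: L=echo, R=foxtrot=BASE -> take LEFT -> echo
Index 2 -> echo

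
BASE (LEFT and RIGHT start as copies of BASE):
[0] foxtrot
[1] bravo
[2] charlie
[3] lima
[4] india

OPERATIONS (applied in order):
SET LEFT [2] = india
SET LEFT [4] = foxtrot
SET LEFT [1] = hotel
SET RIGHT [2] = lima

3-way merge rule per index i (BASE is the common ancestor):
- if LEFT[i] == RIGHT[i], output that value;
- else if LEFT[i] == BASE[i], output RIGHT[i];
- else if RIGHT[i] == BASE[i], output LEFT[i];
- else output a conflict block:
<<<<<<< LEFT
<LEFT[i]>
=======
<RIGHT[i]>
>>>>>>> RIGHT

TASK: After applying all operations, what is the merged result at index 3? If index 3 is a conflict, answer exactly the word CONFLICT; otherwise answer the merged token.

Answer: lima

Derivation:
Final LEFT:  [foxtrot, hotel, india, lima, foxtrot]
Final RIGHT: [foxtrot, bravo, lima, lima, india]
i=0: L=foxtrot R=foxtrot -> agree -> foxtrot
i=1: L=hotel, R=bravo=BASE -> take LEFT -> hotel
i=2: BASE=charlie L=india R=lima all differ -> CONFLICT
i=3: L=lima R=lima -> agree -> lima
i=4: L=foxtrot, R=india=BASE -> take LEFT -> foxtrot
Index 3 -> lima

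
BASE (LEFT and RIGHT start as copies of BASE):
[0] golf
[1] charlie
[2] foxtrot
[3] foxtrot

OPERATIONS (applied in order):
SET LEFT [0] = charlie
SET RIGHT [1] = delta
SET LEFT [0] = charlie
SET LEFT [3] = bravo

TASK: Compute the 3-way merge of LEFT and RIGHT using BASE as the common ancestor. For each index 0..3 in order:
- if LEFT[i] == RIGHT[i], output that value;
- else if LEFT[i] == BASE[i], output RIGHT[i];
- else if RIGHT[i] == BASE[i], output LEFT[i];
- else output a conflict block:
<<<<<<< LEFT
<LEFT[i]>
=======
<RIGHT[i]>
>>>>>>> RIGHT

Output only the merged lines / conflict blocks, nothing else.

Final LEFT:  [charlie, charlie, foxtrot, bravo]
Final RIGHT: [golf, delta, foxtrot, foxtrot]
i=0: L=charlie, R=golf=BASE -> take LEFT -> charlie
i=1: L=charlie=BASE, R=delta -> take RIGHT -> delta
i=2: L=foxtrot R=foxtrot -> agree -> foxtrot
i=3: L=bravo, R=foxtrot=BASE -> take LEFT -> bravo

Answer: charlie
delta
foxtrot
bravo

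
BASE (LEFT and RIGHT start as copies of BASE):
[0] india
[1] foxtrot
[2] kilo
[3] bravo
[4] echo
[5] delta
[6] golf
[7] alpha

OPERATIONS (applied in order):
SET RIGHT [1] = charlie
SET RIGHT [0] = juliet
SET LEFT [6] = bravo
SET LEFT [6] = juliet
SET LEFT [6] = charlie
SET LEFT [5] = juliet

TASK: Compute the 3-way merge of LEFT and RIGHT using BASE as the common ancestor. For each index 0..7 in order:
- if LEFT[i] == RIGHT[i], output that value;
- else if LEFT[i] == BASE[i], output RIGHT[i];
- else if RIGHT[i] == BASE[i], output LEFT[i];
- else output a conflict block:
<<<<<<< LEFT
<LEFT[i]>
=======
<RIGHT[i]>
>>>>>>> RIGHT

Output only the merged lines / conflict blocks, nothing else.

Answer: juliet
charlie
kilo
bravo
echo
juliet
charlie
alpha

Derivation:
Final LEFT:  [india, foxtrot, kilo, bravo, echo, juliet, charlie, alpha]
Final RIGHT: [juliet, charlie, kilo, bravo, echo, delta, golf, alpha]
i=0: L=india=BASE, R=juliet -> take RIGHT -> juliet
i=1: L=foxtrot=BASE, R=charlie -> take RIGHT -> charlie
i=2: L=kilo R=kilo -> agree -> kilo
i=3: L=bravo R=bravo -> agree -> bravo
i=4: L=echo R=echo -> agree -> echo
i=5: L=juliet, R=delta=BASE -> take LEFT -> juliet
i=6: L=charlie, R=golf=BASE -> take LEFT -> charlie
i=7: L=alpha R=alpha -> agree -> alpha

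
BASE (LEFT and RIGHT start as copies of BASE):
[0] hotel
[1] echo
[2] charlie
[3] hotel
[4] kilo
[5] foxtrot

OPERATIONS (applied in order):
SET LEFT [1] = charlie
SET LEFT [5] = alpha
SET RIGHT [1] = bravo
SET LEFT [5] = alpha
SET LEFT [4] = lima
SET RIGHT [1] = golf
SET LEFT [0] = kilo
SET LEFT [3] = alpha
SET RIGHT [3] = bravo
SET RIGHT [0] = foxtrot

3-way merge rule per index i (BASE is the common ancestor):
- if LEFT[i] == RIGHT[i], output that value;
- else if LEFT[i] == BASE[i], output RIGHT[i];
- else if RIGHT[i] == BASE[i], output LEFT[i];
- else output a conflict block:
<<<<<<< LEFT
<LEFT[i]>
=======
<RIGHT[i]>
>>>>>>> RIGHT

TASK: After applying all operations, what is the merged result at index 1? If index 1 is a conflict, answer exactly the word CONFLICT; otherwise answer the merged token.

Answer: CONFLICT

Derivation:
Final LEFT:  [kilo, charlie, charlie, alpha, lima, alpha]
Final RIGHT: [foxtrot, golf, charlie, bravo, kilo, foxtrot]
i=0: BASE=hotel L=kilo R=foxtrot all differ -> CONFLICT
i=1: BASE=echo L=charlie R=golf all differ -> CONFLICT
i=2: L=charlie R=charlie -> agree -> charlie
i=3: BASE=hotel L=alpha R=bravo all differ -> CONFLICT
i=4: L=lima, R=kilo=BASE -> take LEFT -> lima
i=5: L=alpha, R=foxtrot=BASE -> take LEFT -> alpha
Index 1 -> CONFLICT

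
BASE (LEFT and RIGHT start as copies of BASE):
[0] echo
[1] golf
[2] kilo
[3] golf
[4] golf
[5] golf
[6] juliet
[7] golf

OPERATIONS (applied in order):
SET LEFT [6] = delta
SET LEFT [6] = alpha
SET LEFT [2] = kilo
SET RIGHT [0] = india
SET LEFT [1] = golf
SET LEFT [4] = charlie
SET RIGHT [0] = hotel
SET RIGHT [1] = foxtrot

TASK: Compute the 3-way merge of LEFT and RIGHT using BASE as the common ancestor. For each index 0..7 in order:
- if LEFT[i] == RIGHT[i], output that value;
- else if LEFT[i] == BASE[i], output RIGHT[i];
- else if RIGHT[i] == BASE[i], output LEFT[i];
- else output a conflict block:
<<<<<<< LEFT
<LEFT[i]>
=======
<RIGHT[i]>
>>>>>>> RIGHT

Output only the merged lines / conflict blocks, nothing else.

Final LEFT:  [echo, golf, kilo, golf, charlie, golf, alpha, golf]
Final RIGHT: [hotel, foxtrot, kilo, golf, golf, golf, juliet, golf]
i=0: L=echo=BASE, R=hotel -> take RIGHT -> hotel
i=1: L=golf=BASE, R=foxtrot -> take RIGHT -> foxtrot
i=2: L=kilo R=kilo -> agree -> kilo
i=3: L=golf R=golf -> agree -> golf
i=4: L=charlie, R=golf=BASE -> take LEFT -> charlie
i=5: L=golf R=golf -> agree -> golf
i=6: L=alpha, R=juliet=BASE -> take LEFT -> alpha
i=7: L=golf R=golf -> agree -> golf

Answer: hotel
foxtrot
kilo
golf
charlie
golf
alpha
golf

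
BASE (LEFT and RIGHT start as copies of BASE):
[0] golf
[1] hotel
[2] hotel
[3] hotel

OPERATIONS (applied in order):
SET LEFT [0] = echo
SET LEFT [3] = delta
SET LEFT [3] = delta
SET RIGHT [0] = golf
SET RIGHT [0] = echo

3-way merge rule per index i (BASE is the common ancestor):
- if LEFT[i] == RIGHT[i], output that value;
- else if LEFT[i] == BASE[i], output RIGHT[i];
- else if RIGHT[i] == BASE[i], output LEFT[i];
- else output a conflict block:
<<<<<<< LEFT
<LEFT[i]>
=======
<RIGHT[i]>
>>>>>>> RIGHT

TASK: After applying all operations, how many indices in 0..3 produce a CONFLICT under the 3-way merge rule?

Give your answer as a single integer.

Answer: 0

Derivation:
Final LEFT:  [echo, hotel, hotel, delta]
Final RIGHT: [echo, hotel, hotel, hotel]
i=0: L=echo R=echo -> agree -> echo
i=1: L=hotel R=hotel -> agree -> hotel
i=2: L=hotel R=hotel -> agree -> hotel
i=3: L=delta, R=hotel=BASE -> take LEFT -> delta
Conflict count: 0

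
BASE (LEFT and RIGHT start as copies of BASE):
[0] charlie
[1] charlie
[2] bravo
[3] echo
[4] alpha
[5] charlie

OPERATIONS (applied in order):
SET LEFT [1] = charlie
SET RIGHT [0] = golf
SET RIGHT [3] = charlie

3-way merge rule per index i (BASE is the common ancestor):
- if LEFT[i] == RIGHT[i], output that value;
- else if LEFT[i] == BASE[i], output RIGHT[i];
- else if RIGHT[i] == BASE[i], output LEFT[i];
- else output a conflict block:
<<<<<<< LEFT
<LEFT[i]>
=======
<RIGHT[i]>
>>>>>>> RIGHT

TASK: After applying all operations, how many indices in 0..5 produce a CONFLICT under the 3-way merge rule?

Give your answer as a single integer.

Final LEFT:  [charlie, charlie, bravo, echo, alpha, charlie]
Final RIGHT: [golf, charlie, bravo, charlie, alpha, charlie]
i=0: L=charlie=BASE, R=golf -> take RIGHT -> golf
i=1: L=charlie R=charlie -> agree -> charlie
i=2: L=bravo R=bravo -> agree -> bravo
i=3: L=echo=BASE, R=charlie -> take RIGHT -> charlie
i=4: L=alpha R=alpha -> agree -> alpha
i=5: L=charlie R=charlie -> agree -> charlie
Conflict count: 0

Answer: 0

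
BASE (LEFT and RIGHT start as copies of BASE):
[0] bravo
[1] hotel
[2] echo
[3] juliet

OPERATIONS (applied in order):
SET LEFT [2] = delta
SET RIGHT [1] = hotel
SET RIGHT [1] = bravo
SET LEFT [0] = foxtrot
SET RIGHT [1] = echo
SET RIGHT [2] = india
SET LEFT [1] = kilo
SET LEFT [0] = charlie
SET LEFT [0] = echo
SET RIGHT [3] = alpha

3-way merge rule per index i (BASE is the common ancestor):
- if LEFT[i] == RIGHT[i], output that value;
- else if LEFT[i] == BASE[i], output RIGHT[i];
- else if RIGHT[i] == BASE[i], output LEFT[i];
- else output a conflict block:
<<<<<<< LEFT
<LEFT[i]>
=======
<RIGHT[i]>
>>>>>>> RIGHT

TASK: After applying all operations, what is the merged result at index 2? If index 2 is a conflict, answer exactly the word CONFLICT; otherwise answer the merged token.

Answer: CONFLICT

Derivation:
Final LEFT:  [echo, kilo, delta, juliet]
Final RIGHT: [bravo, echo, india, alpha]
i=0: L=echo, R=bravo=BASE -> take LEFT -> echo
i=1: BASE=hotel L=kilo R=echo all differ -> CONFLICT
i=2: BASE=echo L=delta R=india all differ -> CONFLICT
i=3: L=juliet=BASE, R=alpha -> take RIGHT -> alpha
Index 2 -> CONFLICT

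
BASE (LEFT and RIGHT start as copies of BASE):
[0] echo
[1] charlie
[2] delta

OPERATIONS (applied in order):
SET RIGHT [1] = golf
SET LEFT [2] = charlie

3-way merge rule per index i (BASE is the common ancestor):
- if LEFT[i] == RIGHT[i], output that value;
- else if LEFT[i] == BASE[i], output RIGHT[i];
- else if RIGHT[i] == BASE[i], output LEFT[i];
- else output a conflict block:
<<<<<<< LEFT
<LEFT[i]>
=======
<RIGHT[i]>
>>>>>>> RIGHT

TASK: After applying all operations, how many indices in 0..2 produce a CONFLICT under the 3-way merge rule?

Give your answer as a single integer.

Final LEFT:  [echo, charlie, charlie]
Final RIGHT: [echo, golf, delta]
i=0: L=echo R=echo -> agree -> echo
i=1: L=charlie=BASE, R=golf -> take RIGHT -> golf
i=2: L=charlie, R=delta=BASE -> take LEFT -> charlie
Conflict count: 0

Answer: 0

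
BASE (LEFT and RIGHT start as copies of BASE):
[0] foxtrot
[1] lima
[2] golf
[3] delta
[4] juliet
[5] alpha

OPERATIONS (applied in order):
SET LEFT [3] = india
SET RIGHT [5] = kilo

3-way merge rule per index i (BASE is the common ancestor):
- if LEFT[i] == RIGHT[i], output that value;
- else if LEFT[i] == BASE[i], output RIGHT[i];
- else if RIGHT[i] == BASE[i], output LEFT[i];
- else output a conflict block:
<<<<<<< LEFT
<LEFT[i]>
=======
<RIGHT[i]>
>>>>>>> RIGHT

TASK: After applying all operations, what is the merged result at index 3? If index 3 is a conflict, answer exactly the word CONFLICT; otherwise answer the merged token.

Final LEFT:  [foxtrot, lima, golf, india, juliet, alpha]
Final RIGHT: [foxtrot, lima, golf, delta, juliet, kilo]
i=0: L=foxtrot R=foxtrot -> agree -> foxtrot
i=1: L=lima R=lima -> agree -> lima
i=2: L=golf R=golf -> agree -> golf
i=3: L=india, R=delta=BASE -> take LEFT -> india
i=4: L=juliet R=juliet -> agree -> juliet
i=5: L=alpha=BASE, R=kilo -> take RIGHT -> kilo
Index 3 -> india

Answer: india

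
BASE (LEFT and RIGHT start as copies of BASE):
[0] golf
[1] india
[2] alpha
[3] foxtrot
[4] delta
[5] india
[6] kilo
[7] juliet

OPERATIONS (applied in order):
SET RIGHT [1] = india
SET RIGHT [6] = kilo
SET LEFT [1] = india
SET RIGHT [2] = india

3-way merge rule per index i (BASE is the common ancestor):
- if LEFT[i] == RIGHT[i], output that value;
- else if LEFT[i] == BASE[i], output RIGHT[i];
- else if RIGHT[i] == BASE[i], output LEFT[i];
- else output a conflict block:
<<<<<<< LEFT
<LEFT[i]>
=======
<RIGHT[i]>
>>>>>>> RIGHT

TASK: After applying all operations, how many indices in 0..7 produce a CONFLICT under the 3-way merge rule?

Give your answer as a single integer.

Final LEFT:  [golf, india, alpha, foxtrot, delta, india, kilo, juliet]
Final RIGHT: [golf, india, india, foxtrot, delta, india, kilo, juliet]
i=0: L=golf R=golf -> agree -> golf
i=1: L=india R=india -> agree -> india
i=2: L=alpha=BASE, R=india -> take RIGHT -> india
i=3: L=foxtrot R=foxtrot -> agree -> foxtrot
i=4: L=delta R=delta -> agree -> delta
i=5: L=india R=india -> agree -> india
i=6: L=kilo R=kilo -> agree -> kilo
i=7: L=juliet R=juliet -> agree -> juliet
Conflict count: 0

Answer: 0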